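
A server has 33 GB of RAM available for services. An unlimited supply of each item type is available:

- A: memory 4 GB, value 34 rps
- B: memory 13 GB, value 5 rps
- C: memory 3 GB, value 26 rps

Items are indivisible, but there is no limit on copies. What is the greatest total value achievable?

286 rps

Best value-per-unit is C at 26/3, and filling with it alone uses memory 11×3=33. No mix of the others beats 11×26 = 286.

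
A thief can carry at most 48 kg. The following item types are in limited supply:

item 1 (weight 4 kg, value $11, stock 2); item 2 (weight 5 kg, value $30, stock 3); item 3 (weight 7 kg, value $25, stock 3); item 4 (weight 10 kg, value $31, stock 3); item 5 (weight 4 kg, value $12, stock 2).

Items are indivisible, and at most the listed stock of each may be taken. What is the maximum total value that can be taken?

Top feasible selections:
- 1×item 1 + 3×item 2 + 3×item 3 + 2×item 5: weight 48, value 200
- 2×item 1 + 3×item 2 + 3×item 3 + 1×item 5: weight 48, value 199
Best: $200.

$200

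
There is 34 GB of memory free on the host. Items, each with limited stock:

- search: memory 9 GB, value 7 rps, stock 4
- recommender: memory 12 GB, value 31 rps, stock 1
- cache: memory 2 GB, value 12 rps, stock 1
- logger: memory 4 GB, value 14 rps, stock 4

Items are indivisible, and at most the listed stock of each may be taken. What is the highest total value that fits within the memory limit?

Top feasible selections:
- 1×recommender + 1×cache + 4×logger: memory 30, value 99
- 1×recommender + 4×logger: memory 28, value 87
- 1×recommender + 1×cache + 3×logger: memory 26, value 85
- 1×search + 1×recommender + 3×logger: memory 33, value 80
Best: 99 rps.

99 rps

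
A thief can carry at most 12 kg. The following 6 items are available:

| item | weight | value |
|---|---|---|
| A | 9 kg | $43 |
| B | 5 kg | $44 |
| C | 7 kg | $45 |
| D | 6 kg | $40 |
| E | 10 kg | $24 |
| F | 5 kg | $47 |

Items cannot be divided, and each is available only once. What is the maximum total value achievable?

$92

Check high-value combinations within 12 kg:
- C+F: weight 7+5=12, value 45+47=92
- B+F: weight 5+5=10, value 44+47=91
- B+C: weight 5+7=12, value 44+45=89
- D+F: weight 6+5=11, value 40+47=87
Best: $92.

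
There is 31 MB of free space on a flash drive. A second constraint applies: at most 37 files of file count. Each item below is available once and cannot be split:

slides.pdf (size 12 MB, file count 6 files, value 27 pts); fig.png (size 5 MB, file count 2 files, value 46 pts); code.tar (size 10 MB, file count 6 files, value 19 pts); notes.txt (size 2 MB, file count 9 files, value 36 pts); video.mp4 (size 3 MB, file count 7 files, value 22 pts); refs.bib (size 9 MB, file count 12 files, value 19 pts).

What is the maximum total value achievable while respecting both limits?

150 pts

Feasible sets respecting both limits:
- slides.pdf+fig.png+notes.txt+video.mp4+refs.bib: size 31, file count 36, value 150
- fig.png+code.tar+notes.txt+video.mp4+refs.bib: size 29, file count 36, value 142
- slides.pdf+fig.png+notes.txt+video.mp4: size 22, file count 24, value 131
- slides.pdf+fig.png+code.tar+notes.txt: size 29, file count 23, value 128
Best: 150 pts.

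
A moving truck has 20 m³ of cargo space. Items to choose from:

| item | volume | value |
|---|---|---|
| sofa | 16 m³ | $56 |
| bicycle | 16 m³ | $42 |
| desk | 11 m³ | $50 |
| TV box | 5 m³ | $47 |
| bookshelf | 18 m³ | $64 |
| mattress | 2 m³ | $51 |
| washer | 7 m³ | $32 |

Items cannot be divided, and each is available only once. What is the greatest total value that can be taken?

Check high-value combinations within 20 m³:
- desk+TV box+mattress: volume 11+5+2=18, value 50+47+51=148
- desk+mattress+washer: volume 11+2+7=20, value 50+51+32=133
- TV box+mattress+washer: volume 5+2+7=14, value 47+51+32=130
Best: $148.

$148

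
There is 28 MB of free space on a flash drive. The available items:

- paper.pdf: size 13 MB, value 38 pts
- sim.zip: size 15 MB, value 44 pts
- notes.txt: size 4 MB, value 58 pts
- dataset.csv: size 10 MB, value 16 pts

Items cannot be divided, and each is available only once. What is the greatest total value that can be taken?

112 pts

Check high-value combinations within 28 MB:
- paper.pdf+notes.txt+dataset.csv: size 13+4+10=27, value 38+58+16=112
- sim.zip+notes.txt: size 15+4=19, value 44+58=102
- paper.pdf+notes.txt: size 13+4=17, value 38+58=96
- paper.pdf+sim.zip: size 13+15=28, value 38+44=82
- notes.txt+dataset.csv: size 4+10=14, value 58+16=74
Best: 112 pts.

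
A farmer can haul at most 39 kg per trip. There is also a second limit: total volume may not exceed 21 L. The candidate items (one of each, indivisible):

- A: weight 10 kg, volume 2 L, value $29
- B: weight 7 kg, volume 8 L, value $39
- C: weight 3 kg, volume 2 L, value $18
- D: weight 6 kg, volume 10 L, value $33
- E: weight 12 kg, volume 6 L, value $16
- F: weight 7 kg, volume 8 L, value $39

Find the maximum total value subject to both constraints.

$125

Feasible sets respecting both limits:
- A+B+C+F: weight 27, volume 20, value 125
- A+B+F: weight 24, volume 18, value 107
- A+B+C+E: weight 32, volume 18, value 102
- A+C+E+F: weight 32, volume 18, value 102
Best: $125.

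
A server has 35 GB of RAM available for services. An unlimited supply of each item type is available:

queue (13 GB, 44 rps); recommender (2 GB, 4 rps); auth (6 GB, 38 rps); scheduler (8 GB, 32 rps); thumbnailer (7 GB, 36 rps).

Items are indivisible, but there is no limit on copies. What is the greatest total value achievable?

198 rps

Best value-per-unit is auth at 38/6; filling with it alone gives 5×38 = 190.
Optimal mix: 2×recommender + 5×auth → memory 34, value 198.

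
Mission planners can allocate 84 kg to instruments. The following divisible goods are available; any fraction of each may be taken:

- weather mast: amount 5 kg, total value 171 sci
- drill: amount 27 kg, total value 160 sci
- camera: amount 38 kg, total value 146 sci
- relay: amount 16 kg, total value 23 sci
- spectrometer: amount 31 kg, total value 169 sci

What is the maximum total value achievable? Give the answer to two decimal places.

Take in order of value per unit:
- weather mast (171/5 per unit): all 5 → value 171, running total 171.00
- drill (160/27 per unit): all 27 → value 160, running total 331.00
- spectrometer (169/31 per unit): all 31 → value 169, running total 500.00
- camera (146/38 per unit): 21 of 38 → value 21×146/38 = 80.6842, running total 580.68
Total 580.68.

580.68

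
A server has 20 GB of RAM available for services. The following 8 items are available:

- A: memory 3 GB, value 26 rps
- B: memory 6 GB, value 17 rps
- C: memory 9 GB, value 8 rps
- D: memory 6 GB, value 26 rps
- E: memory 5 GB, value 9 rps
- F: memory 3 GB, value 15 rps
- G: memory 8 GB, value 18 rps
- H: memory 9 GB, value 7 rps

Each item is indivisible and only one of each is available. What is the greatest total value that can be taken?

Check high-value combinations within 20 GB:
- A+D+F+G: memory 3+6+3+8=20, value 26+26+15+18=85
- A+B+D+F: memory 3+6+6+3=18, value 26+17+26+15=84
- A+B+D+E: memory 3+6+6+5=20, value 26+17+26+9=78
- A+D+E+F: memory 3+6+5+3=17, value 26+26+9+15=76
- A+B+F+G: memory 3+6+3+8=20, value 26+17+15+18=76
Best: 85 rps.

85 rps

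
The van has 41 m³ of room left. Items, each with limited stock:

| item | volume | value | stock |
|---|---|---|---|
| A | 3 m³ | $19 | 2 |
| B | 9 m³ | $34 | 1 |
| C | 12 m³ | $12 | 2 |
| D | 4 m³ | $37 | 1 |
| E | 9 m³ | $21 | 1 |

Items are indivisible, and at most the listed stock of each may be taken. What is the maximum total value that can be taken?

Best selections within volume 41 and stock limits:
- 2×A + 1×B + 1×C + 1×D + 1×E: volume 40, value 142
- 2×A + 1×B + 1×D + 1×E: volume 28, value 130
- 1×A + 1×B + 1×C + 1×D + 1×E: volume 37, value 123
- 2×A + 1×B + 1×C + 1×D: volume 31, value 121
Best: $142.

$142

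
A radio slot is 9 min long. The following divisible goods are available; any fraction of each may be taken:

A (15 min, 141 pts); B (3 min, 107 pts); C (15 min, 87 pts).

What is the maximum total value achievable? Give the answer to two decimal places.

163.40

Take in order of value per unit:
- B (107/3 per unit): all 3 → value 107, running total 107.00
- A (141/15 per unit): 6 of 15 → value 6×141/15 = 56.4000, running total 163.40
Total 163.40.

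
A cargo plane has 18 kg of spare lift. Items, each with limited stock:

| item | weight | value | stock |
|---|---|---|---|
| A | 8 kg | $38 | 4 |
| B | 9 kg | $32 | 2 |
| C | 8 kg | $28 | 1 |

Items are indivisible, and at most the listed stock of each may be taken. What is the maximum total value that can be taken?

Best selections within weight 18 and stock limits:
- 2×A: weight 16, value 76
- 1×A + 1×B: weight 17, value 70
- 1×A + 1×C: weight 16, value 66
- 2×B: weight 18, value 64
Best: $76.

$76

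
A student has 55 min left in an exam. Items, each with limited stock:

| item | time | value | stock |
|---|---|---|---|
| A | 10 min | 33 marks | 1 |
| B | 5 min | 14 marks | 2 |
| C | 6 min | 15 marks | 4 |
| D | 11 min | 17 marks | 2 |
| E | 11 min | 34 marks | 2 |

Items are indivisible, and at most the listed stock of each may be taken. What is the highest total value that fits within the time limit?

160 marks

Best selections within time 55 and stock limits:
- 1×A + 1×B + 3×C + 2×E: time 55, value 160
- 1×A + 2×B + 2×C + 2×E: time 54, value 159
Best: 160 marks.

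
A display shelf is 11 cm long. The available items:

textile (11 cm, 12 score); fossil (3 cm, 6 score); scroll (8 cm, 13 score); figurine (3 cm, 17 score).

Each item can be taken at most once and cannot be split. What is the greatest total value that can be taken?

30 score

Check high-value combinations within 11 cm:
- scroll+figurine: length 8+3=11, value 13+17=30
- fossil+figurine: length 3+3=6, value 6+17=23
- fossil+scroll: length 3+8=11, value 6+13=19
Best: 30 score.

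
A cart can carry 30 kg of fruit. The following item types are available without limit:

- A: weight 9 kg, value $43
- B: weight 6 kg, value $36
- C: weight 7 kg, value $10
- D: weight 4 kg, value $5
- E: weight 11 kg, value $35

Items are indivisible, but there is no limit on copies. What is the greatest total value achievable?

$180

Best value-per-unit is B at 36/6, and filling with it alone uses weight 5×6=30. No mix of the others beats 5×36 = 180.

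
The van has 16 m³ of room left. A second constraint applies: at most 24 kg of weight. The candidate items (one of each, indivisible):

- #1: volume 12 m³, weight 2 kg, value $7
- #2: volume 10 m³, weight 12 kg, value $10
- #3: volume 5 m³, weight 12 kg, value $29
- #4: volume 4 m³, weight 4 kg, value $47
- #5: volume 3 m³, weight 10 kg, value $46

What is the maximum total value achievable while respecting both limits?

Feasible sets respecting both limits:
- #4+#5: volume 7, weight 14, value 93
- #3+#4: volume 9, weight 16, value 76
- #3+#5: volume 8, weight 22, value 75
- #2+#4: volume 14, weight 16, value 57
Best: $93.

$93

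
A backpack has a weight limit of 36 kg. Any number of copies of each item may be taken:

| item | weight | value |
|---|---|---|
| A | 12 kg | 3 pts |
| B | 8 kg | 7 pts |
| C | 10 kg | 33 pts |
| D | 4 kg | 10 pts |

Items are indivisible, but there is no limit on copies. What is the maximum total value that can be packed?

109 pts

Best value-per-unit is C at 33/10; filling with it alone gives 3×33 = 99.
Optimal mix: 3×C + 1×D → weight 34, value 109.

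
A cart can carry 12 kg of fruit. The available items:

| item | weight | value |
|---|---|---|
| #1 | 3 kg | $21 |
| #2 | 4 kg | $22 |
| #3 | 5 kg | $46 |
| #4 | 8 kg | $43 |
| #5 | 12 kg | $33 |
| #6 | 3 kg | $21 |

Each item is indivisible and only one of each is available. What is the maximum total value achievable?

Check high-value combinations within 12 kg:
- #1+#2+#3: weight 3+4+5=12, value 21+22+46=89
- #2+#3+#6: weight 4+5+3=12, value 22+46+21=89
- #1+#3+#6: weight 3+5+3=11, value 21+46+21=88
Best: $89.

$89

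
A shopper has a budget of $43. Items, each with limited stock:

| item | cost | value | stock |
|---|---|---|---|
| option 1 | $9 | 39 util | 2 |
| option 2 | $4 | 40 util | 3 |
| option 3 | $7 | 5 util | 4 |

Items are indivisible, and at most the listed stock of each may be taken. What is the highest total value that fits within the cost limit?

Top feasible selections:
- 2×option 1 + 3×option 2 + 1×option 3: cost 37, value 203
- 2×option 1 + 3×option 2: cost 30, value 198
- 1×option 1 + 3×option 2 + 3×option 3: cost 42, value 174
Best: 203 util.

203 util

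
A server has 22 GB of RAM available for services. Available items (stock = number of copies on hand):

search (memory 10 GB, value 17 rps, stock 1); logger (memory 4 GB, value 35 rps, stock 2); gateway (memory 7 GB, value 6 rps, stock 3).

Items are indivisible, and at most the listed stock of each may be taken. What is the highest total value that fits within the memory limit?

87 rps

Best selections within memory 22 and stock limits:
- 1×search + 2×logger: memory 18, value 87
- 2×logger + 2×gateway: memory 22, value 82
Best: 87 rps.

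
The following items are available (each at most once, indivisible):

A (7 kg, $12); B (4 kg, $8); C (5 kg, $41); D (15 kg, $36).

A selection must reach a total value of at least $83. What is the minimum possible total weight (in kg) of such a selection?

24

Subsets with value ≥ 83, sorted by total weight:
- B+C+D: weight 24, value 85
- A+C+D: weight 27, value 89
- A+B+C+D: weight 31, value 97
Minimum weight: 24 kg.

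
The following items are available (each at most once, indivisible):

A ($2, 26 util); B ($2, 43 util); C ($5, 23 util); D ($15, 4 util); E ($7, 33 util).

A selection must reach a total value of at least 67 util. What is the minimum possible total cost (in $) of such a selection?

4

Subsets with value ≥ 67, sorted by total cost:
- A+B: cost 4, value 69
- A+B+C: cost 9, value 92
- B+E: cost 9, value 76
- A+B+E: cost 11, value 102
Minimum cost: 4 $.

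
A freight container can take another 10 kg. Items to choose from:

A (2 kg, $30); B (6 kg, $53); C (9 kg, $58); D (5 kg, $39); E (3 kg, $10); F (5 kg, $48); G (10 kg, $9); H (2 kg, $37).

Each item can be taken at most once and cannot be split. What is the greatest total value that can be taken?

$120

Check high-value combinations within 10 kg:
- A+B+H: weight 2+6+2=10, value 30+53+37=120
- A+F+H: weight 2+5+2=9, value 30+48+37=115
- A+D+H: weight 2+5+2=9, value 30+39+37=106
- E+F+H: weight 3+5+2=10, value 10+48+37=95
- B+H: weight 6+2=8, value 53+37=90
Best: $120.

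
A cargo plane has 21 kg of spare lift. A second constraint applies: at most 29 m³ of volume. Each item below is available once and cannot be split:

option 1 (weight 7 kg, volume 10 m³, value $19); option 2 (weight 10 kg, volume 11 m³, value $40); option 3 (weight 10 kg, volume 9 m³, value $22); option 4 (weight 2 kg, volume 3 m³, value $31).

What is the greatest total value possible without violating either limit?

Feasible sets respecting both limits:
- option 1+option 2+option 4: weight 19, volume 24, value 90
- option 1+option 3+option 4: weight 19, volume 22, value 72
- option 2+option 4: weight 12, volume 14, value 71
- option 2+option 3: weight 20, volume 20, value 62
Best: $90.

$90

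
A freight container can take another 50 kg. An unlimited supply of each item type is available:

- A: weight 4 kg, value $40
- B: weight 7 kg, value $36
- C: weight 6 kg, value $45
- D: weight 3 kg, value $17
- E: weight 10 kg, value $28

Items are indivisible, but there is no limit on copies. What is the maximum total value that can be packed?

$485

Best value-per-unit is A at 40/4; filling with it alone gives 12×40 = 480.
Optimal mix: 11×A + 1×C → weight 50, value 485.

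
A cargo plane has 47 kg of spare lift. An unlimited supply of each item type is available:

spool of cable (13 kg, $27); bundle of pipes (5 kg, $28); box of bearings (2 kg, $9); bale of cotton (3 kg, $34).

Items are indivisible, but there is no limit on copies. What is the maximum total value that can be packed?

$519

Best value-per-unit is bale of cotton at 34/3; filling with it alone gives 15×34 = 510.
Optimal mix: 1×box of bearings + 15×bale of cotton → weight 47, value 519.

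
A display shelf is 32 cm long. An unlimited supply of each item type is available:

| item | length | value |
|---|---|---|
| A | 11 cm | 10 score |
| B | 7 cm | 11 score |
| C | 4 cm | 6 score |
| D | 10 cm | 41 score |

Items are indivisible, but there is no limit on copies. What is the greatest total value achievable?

123 score

Best value-per-unit is D at 41/10, and filling with it alone uses length 3×10=30. No mix of the others beats 3×41 = 123.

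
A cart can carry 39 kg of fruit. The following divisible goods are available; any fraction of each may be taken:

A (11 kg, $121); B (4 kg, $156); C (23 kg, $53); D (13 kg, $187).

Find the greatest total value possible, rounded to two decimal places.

Take in order of value per unit:
- B (156/4 per unit): all 4 → value 156, running total 156.00
- D (187/13 per unit): all 13 → value 187, running total 343.00
- A (121/11 per unit): all 11 → value 121, running total 464.00
- C (53/23 per unit): 11 of 23 → value 11×53/23 = 25.3478, running total 489.35
Total 489.35.

489.35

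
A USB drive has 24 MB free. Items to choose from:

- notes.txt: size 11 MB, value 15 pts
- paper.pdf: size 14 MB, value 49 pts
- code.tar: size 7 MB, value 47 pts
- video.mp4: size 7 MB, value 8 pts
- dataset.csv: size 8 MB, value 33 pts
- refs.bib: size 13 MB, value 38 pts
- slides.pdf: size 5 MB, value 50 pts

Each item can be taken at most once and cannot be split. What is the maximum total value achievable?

130 pts

Check high-value combinations within 24 MB:
- code.tar+dataset.csv+slides.pdf: size 7+8+5=20, value 47+33+50=130
- notes.txt+code.tar+slides.pdf: size 11+7+5=23, value 15+47+50=112
- code.tar+video.mp4+slides.pdf: size 7+7+5=19, value 47+8+50=105
Best: 130 pts.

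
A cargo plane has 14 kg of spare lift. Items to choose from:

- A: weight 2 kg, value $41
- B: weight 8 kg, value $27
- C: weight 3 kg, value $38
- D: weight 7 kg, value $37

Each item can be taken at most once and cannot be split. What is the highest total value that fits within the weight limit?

Check high-value combinations within 14 kg:
- A+C+D: weight 2+3+7=12, value 41+38+37=116
- A+B+C: weight 2+8+3=13, value 41+27+38=106
- A+C: weight 2+3=5, value 41+38=79
- A+D: weight 2+7=9, value 41+37=78
Best: $116.

$116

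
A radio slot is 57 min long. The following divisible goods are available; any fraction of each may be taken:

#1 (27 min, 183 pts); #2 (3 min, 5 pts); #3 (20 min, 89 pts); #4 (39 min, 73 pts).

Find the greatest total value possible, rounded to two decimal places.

290.72

Take in order of value per unit:
- #1 (183/27 per unit): all 27 → value 183, running total 183.00
- #3 (89/20 per unit): all 20 → value 89, running total 272.00
- #4 (73/39 per unit): 10 of 39 → value 10×73/39 = 18.7179, running total 290.72
Total 290.72.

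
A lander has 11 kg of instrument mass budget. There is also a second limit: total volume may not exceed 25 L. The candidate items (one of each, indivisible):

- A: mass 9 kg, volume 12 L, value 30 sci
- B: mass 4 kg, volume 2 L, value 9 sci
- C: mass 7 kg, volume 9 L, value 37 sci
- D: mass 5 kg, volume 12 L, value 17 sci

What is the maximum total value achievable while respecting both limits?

46 sci

Feasible sets respecting both limits:
- B+C: mass 11, volume 11, value 46
- C: mass 7, volume 9, value 37
- A: mass 9, volume 12, value 30
Best: 46 sci.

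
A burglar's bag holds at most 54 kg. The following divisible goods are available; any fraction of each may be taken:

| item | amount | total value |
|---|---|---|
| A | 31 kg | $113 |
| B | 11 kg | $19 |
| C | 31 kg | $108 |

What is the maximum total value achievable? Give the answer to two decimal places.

Take in order of value per unit:
- A (113/31 per unit): all 31 → value 113, running total 113.00
- C (108/31 per unit): 23 of 31 → value 23×108/31 = 80.1290, running total 193.13
Total 193.13.

193.13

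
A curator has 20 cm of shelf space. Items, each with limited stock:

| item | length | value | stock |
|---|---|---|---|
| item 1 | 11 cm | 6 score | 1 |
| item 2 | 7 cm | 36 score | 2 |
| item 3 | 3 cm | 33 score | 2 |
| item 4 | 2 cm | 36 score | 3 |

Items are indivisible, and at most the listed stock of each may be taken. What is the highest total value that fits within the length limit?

210 score

Top feasible selections:
- 1×item 2 + 2×item 3 + 3×item 4: length 19, value 210
- 2×item 2 + 3×item 4: length 20, value 180
- 1×item 2 + 1×item 3 + 3×item 4: length 16, value 177
Best: 210 score.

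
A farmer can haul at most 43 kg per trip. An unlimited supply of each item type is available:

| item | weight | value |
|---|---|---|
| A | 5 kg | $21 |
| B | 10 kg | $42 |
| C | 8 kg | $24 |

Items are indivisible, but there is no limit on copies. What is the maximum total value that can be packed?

$171

Best value-per-unit is A at 21/5; filling with it alone gives 8×21 = 168.
Optimal mix: 7×A + 1×C → weight 43, value 171.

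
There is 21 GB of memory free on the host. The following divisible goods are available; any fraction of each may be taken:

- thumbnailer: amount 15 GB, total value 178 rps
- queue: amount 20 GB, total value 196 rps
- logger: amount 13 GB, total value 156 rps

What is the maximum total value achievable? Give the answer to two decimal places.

Take in order of value per unit:
- logger (156/13 per unit): all 13 → value 156, running total 156.00
- thumbnailer (178/15 per unit): 8 of 15 → value 8×178/15 = 94.9333, running total 250.93
Total 250.93.

250.93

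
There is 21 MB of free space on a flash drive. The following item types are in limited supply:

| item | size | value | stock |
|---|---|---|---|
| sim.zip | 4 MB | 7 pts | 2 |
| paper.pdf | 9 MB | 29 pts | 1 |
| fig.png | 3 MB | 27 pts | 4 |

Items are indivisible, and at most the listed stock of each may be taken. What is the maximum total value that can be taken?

Top feasible selections:
- 1×paper.pdf + 4×fig.png: size 21, value 137
- 2×sim.zip + 4×fig.png: size 20, value 122
- 1×sim.zip + 4×fig.png: size 16, value 115
Best: 137 pts.

137 pts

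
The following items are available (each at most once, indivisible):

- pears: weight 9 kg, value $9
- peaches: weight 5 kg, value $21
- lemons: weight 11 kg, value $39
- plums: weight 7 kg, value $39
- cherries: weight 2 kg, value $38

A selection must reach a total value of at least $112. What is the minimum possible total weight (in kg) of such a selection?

20

Subsets with value ≥ 112, sorted by total weight:
- lemons+plums+cherries: weight 20, value 116
- peaches+lemons+plums+cherries: weight 25, value 137
- pears+lemons+plums+cherries: weight 29, value 125
- pears+peaches+lemons+plums+cherries: weight 34, value 146
Minimum weight: 20 kg.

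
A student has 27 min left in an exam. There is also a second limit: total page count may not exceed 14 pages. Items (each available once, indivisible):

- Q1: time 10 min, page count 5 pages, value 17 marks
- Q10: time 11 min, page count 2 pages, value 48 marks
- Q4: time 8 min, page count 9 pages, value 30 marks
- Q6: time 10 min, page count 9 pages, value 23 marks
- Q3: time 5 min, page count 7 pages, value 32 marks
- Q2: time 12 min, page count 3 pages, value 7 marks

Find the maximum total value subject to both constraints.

Feasible sets respecting both limits:
- Q1+Q10+Q3: time 26, page count 14, value 97
- Q10+Q3: time 16, page count 9, value 80
- Q10+Q4: time 19, page count 11, value 78
- Q10+Q6: time 21, page count 11, value 71
Best: 97 marks.

97 marks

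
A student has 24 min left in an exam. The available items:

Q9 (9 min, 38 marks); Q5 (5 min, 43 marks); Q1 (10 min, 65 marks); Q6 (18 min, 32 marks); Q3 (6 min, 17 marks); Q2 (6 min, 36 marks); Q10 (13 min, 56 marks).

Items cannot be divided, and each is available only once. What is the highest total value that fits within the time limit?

Check high-value combinations within 24 min:
- Q9+Q5+Q1: time 9+5+10=24, value 38+43+65=146
- Q5+Q1+Q2: time 5+10+6=21, value 43+65+36=144
- Q5+Q2+Q10: time 5+6+13=24, value 43+36+56=135
- Q5+Q1+Q3: time 5+10+6=21, value 43+65+17=125
- Q1+Q10: time 10+13=23, value 65+56=121
Best: 146 marks.

146 marks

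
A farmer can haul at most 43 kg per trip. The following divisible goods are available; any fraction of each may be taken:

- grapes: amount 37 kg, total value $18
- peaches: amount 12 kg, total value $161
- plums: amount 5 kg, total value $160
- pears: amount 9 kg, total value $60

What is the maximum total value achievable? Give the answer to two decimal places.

Take in order of value per unit:
- plums (160/5 per unit): all 5 → value 160, running total 160.00
- peaches (161/12 per unit): all 12 → value 161, running total 321.00
- pears (60/9 per unit): all 9 → value 60, running total 381.00
- grapes (18/37 per unit): 17 of 37 → value 17×18/37 = 8.2703, running total 389.27
Total 389.27.

389.27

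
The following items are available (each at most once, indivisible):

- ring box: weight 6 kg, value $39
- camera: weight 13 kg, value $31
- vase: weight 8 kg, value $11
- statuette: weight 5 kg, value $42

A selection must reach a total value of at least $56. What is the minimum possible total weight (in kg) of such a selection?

Subsets with value ≥ 56, sorted by total weight:
- ring box+statuette: weight 11, value 81
- camera+statuette: weight 18, value 73
Minimum weight: 11 kg.

11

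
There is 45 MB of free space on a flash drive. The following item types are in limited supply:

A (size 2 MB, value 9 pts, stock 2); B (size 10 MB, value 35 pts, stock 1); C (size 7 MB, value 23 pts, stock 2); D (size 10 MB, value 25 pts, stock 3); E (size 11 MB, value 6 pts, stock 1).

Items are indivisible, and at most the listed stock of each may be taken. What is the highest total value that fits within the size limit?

Best selections within size 45 and stock limits:
- 1×B + 2×C + 2×D: size 44, value 131
- 2×A + 1×B + 3×D: size 44, value 128
- 2×A + 1×B + 1×C + 2×D: size 41, value 126
- 2×A + 1×B + 2×C + 1×D: size 38, value 124
Best: 131 pts.

131 pts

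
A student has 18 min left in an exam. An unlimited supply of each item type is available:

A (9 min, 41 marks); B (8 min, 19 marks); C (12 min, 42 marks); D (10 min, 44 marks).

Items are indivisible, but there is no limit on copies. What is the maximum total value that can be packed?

82 marks

Best value-per-unit is A at 41/9, and filling with it alone uses time 2×9=18. No mix of the others beats 2×41 = 82.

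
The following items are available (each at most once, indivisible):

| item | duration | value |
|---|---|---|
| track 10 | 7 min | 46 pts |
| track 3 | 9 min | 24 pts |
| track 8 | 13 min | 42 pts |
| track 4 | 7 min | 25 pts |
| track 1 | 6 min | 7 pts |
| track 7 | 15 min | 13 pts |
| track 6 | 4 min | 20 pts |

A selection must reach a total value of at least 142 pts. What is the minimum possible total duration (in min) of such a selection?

Subsets with value ≥ 142, sorted by total duration:
- track 10+track 3+track 8+track 4+track 6: duration 40, value 157
- track 10+track 3+track 8+track 4+track 1: duration 42, value 144
- track 10+track 3+track 8+track 4+track 1+track 6: duration 46, value 164
- track 10+track 8+track 4+track 7+track 6: duration 46, value 146
Minimum duration: 40 min.

40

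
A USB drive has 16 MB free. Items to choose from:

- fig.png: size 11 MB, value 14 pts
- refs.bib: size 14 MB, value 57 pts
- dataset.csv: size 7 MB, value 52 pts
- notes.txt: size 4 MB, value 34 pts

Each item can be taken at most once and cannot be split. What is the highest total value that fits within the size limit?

86 pts

Check high-value combinations within 16 MB:
- dataset.csv+notes.txt: size 7+4=11, value 52+34=86
- refs.bib: size 14, value 57
- dataset.csv: size 7, value 52
- fig.png+notes.txt: size 11+4=15, value 14+34=48
- notes.txt: size 4, value 34
Best: 86 pts.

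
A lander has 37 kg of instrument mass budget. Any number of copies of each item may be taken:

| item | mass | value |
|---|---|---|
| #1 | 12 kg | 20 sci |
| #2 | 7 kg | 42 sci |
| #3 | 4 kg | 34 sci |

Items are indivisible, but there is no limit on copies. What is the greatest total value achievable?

Best value-per-unit is #3 at 34/4, and filling with it alone uses mass 9×4=36. No mix of the others beats 9×34 = 306.

306 sci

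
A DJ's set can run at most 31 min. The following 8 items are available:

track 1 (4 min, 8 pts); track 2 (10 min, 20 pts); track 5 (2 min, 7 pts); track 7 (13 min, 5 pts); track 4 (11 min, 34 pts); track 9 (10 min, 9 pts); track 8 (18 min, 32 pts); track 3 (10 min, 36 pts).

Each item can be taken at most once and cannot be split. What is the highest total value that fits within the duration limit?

90 pts

Check high-value combinations within 31 min:
- track 2+track 4+track 3: duration 10+11+10=31, value 20+34+36=90
- track 1+track 5+track 4+track 3: duration 4+2+11+10=27, value 8+7+34+36=85
- track 4+track 9+track 3: duration 11+10+10=31, value 34+9+36=79
- track 1+track 4+track 3: duration 4+11+10=25, value 8+34+36=78
- track 5+track 4+track 3: duration 2+11+10=23, value 7+34+36=77
Best: 90 pts.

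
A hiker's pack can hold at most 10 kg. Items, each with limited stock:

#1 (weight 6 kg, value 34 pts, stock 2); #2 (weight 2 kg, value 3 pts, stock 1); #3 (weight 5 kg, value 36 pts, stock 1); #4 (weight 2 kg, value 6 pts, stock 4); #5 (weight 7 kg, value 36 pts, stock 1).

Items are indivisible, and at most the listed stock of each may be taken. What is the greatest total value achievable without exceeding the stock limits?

Best selections within weight 10 and stock limits:
- 1×#3 + 2×#4: weight 9, value 48
- 1×#1 + 2×#4: weight 10, value 46
- 1×#2 + 1×#3 + 1×#4: weight 9, value 45
Best: 48 pts.

48 pts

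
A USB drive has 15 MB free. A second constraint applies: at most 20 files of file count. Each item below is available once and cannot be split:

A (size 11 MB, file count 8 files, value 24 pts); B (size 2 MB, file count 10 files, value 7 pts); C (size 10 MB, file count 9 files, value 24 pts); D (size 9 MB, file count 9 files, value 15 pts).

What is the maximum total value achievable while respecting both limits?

31 pts

Feasible sets respecting both limits:
- A+B: size 13, file count 18, value 31
- B+C: size 12, file count 19, value 31
- A: size 11, file count 8, value 24
- C: size 10, file count 9, value 24
Best: 31 pts.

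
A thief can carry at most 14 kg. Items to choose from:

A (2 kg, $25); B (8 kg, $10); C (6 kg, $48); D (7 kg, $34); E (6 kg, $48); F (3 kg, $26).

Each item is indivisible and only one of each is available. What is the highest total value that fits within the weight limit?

$121

Check high-value combinations within 14 kg:
- A+C+E: weight 2+6+6=14, value 25+48+48=121
- A+C+F: weight 2+6+3=11, value 25+48+26=99
- A+E+F: weight 2+6+3=11, value 25+48+26=99
- C+E: weight 6+6=12, value 48+48=96
- A+D+F: weight 2+7+3=12, value 25+34+26=85
Best: $121.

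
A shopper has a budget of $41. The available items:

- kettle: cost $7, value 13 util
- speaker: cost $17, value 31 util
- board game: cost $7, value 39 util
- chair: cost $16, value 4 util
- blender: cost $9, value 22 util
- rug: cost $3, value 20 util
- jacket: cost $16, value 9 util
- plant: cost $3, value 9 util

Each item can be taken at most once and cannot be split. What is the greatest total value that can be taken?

121 util

Check high-value combinations within $41:
- speaker+board game+blender+rug+plant: cost 17+7+9+3+3=39, value 31+39+22+20+9=121
- speaker+board game+blender+rug: cost 17+7+9+3=36, value 31+39+22+20=112
- kettle+speaker+board game+rug+plant: cost 7+17+7+3+3=37, value 13+31+39+20+9=112
- kettle+speaker+board game+blender: cost 7+17+7+9=40, value 13+31+39+22=105
- kettle+board game+blender+rug+plant: cost 7+7+9+3+3=29, value 13+39+22+20+9=103
Best: 121 util.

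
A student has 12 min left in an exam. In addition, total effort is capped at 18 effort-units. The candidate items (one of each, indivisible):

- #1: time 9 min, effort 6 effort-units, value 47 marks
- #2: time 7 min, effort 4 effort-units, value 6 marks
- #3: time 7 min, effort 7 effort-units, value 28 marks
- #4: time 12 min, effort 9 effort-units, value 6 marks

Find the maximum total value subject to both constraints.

47 marks

Feasible sets respecting both limits:
- #1: time 9, effort 6, value 47
- #3: time 7, effort 7, value 28
- #2: time 7, effort 4, value 6
- #4: time 12, effort 9, value 6
Best: 47 marks.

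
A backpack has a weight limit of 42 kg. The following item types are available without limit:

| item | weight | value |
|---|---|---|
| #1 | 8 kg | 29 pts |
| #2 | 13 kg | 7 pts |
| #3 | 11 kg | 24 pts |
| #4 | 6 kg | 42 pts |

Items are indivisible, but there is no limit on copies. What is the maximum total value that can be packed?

Best value-per-unit is #4 at 42/6, and filling with it alone uses weight 7×6=42. No mix of the others beats 7×42 = 294.

294 pts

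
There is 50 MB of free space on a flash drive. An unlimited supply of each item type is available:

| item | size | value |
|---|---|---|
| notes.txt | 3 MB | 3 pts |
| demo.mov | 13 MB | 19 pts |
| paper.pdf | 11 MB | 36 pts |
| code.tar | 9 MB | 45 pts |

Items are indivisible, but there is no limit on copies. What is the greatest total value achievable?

Best value-per-unit is code.tar at 45/9; filling with it alone gives 5×45 = 225.
Optimal mix: 1×notes.txt + 5×code.tar → size 48, value 228.

228 pts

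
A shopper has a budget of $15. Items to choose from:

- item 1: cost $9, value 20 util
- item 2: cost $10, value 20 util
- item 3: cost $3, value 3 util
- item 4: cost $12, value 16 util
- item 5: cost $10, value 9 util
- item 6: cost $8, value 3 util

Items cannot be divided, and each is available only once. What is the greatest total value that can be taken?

This is a 0/1 knapsack; check combinations near the capacity.
- item 1+item 3: cost 9+3=12, value 20+3=23
- item 2+item 3: cost 10+3=13, value 20+3=23
- item 1: cost 9, value 20
- item 2: cost 10, value 20
- item 3+item 4: cost 3+12=15, value 3+16=19
Best: 23 util.

23 util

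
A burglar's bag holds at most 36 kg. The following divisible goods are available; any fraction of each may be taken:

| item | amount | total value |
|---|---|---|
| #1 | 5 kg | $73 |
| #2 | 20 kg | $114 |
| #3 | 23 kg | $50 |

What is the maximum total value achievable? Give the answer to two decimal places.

210.91

Take in order of value per unit:
- #1 (73/5 per unit): all 5 → value 73, running total 73.00
- #2 (114/20 per unit): all 20 → value 114, running total 187.00
- #3 (50/23 per unit): 11 of 23 → value 11×50/23 = 23.9130, running total 210.91
Total 210.91.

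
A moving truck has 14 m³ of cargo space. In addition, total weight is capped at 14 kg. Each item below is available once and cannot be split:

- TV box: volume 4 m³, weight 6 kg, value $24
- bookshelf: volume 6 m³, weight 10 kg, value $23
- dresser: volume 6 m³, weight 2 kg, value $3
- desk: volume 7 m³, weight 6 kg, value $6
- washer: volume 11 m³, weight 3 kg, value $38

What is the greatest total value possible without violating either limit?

Feasible sets respecting both limits:
- washer: volume 11, weight 3, value 38
- TV box+desk: volume 11, weight 12, value 30
- TV box+dresser: volume 10, weight 8, value 27
- bookshelf+dresser: volume 12, weight 12, value 26
Best: $38.

$38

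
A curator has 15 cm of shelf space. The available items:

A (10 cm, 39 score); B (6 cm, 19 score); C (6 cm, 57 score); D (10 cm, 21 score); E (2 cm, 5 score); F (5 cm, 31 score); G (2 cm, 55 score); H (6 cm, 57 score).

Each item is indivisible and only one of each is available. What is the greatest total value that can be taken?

Check high-value combinations within 15 cm:
- C+G+H: length 6+2+6=14, value 57+55+57=169
- C+E+F+G: length 6+2+5+2=15, value 57+5+31+55=148
- E+F+G+H: length 2+5+2+6=15, value 5+31+55+57=148
- C+F+G: length 6+5+2=13, value 57+31+55=143
- F+G+H: length 5+2+6=13, value 31+55+57=143
Best: 169 score.

169 score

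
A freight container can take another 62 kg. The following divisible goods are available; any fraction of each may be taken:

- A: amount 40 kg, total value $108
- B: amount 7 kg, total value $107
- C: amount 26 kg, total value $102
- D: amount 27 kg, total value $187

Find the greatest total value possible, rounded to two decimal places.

Take in order of value per unit:
- B (107/7 per unit): all 7 → value 107, running total 107.00
- D (187/27 per unit): all 27 → value 187, running total 294.00
- C (102/26 per unit): all 26 → value 102, running total 396.00
- A (108/40 per unit): 2 of 40 → value 2×108/40 = 5.4000, running total 401.40
Total 401.40.

401.40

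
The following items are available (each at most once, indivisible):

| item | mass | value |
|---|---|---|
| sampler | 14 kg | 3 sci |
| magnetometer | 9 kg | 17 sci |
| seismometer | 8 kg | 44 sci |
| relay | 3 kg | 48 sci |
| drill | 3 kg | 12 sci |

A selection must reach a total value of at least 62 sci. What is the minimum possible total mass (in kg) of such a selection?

Subsets with value ≥ 62, sorted by total mass:
- seismometer+relay: mass 11, value 92
- magnetometer+relay: mass 12, value 65
- seismometer+relay+drill: mass 14, value 104
Minimum mass: 11 kg.

11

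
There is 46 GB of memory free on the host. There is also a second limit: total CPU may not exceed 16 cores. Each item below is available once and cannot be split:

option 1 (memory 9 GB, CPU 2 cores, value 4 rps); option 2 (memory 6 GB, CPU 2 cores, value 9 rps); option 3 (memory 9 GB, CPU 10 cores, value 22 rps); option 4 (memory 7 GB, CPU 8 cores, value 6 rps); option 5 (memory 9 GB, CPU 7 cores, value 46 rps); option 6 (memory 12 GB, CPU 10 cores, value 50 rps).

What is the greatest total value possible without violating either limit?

63 rps

Feasible sets respecting both limits:
- option 1+option 2+option 6: memory 27, CPU 14, value 63
- option 1+option 2+option 5: memory 24, CPU 11, value 59
- option 2+option 6: memory 18, CPU 12, value 59
- option 2+option 5: memory 15, CPU 9, value 55
Best: 63 rps.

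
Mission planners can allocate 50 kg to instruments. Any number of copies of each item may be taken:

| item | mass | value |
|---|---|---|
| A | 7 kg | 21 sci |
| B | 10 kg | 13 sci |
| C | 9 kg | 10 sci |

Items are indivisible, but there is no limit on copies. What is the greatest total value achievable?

Best value-per-unit is A at 21/7, and filling with it alone uses mass 7×7=49. No mix of the others beats 7×21 = 147.

147 sci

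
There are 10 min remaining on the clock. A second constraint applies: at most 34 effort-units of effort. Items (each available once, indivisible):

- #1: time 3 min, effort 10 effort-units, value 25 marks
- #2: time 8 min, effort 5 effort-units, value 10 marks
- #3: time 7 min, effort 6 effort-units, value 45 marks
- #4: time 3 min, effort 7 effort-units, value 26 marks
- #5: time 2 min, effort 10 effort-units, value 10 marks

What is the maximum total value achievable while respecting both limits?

71 marks

Feasible sets respecting both limits:
- #3+#4: time 10, effort 13, value 71
- #1+#3: time 10, effort 16, value 70
- #1+#4+#5: time 8, effort 27, value 61
- #3+#5: time 9, effort 16, value 55
Best: 71 marks.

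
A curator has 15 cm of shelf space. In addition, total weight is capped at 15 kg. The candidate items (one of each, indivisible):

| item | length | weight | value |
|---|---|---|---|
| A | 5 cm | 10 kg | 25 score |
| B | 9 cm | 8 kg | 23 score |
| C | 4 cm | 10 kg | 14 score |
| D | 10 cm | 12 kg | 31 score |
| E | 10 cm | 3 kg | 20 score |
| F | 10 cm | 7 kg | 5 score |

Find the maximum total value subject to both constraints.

Feasible sets respecting both limits:
- A+E: length 15, weight 13, value 45
- C+E: length 14, weight 13, value 34
- D: length 10, weight 12, value 31
- A: length 5, weight 10, value 25
Best: 45 score.

45 score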